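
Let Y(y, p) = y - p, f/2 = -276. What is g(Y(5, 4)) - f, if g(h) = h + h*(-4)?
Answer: 549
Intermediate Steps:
f = -552 (f = 2*(-276) = -552)
g(h) = -3*h (g(h) = h - 4*h = -3*h)
g(Y(5, 4)) - f = -3*(5 - 1*4) - 1*(-552) = -3*(5 - 4) + 552 = -3*1 + 552 = -3 + 552 = 549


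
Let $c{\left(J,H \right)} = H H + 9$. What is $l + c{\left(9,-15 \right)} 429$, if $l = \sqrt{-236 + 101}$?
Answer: $100386 + 3 i \sqrt{15} \approx 1.0039 \cdot 10^{5} + 11.619 i$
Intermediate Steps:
$c{\left(J,H \right)} = 9 + H^{2}$ ($c{\left(J,H \right)} = H^{2} + 9 = 9 + H^{2}$)
$l = 3 i \sqrt{15}$ ($l = \sqrt{-135} = 3 i \sqrt{15} \approx 11.619 i$)
$l + c{\left(9,-15 \right)} 429 = 3 i \sqrt{15} + \left(9 + \left(-15\right)^{2}\right) 429 = 3 i \sqrt{15} + \left(9 + 225\right) 429 = 3 i \sqrt{15} + 234 \cdot 429 = 3 i \sqrt{15} + 100386 = 100386 + 3 i \sqrt{15}$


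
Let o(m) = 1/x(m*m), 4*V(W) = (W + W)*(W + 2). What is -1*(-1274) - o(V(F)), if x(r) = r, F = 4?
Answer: 183455/144 ≈ 1274.0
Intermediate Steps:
V(W) = W*(2 + W)/2 (V(W) = ((W + W)*(W + 2))/4 = ((2*W)*(2 + W))/4 = (2*W*(2 + W))/4 = W*(2 + W)/2)
o(m) = m**(-2) (o(m) = 1/(m*m) = 1/(m**2) = m**(-2))
-1*(-1274) - o(V(F)) = -1*(-1274) - 1/((1/2)*4*(2 + 4))**2 = 1274 - 1/((1/2)*4*6)**2 = 1274 - 1/12**2 = 1274 - 1*1/144 = 1274 - 1/144 = 183455/144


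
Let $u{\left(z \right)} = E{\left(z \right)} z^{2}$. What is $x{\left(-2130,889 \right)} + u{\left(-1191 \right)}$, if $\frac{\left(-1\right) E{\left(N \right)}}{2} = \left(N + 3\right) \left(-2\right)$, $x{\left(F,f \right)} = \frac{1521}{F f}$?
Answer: $- \frac{4254613018397787}{631190} \approx -6.7406 \cdot 10^{9}$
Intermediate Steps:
$x{\left(F,f \right)} = \frac{1521}{F f}$ ($x{\left(F,f \right)} = 1521 \frac{1}{F f} = \frac{1521}{F f}$)
$E{\left(N \right)} = 12 + 4 N$ ($E{\left(N \right)} = - 2 \left(N + 3\right) \left(-2\right) = - 2 \left(3 + N\right) \left(-2\right) = - 2 \left(-6 - 2 N\right) = 12 + 4 N$)
$u{\left(z \right)} = z^{2} \left(12 + 4 z\right)$ ($u{\left(z \right)} = \left(12 + 4 z\right) z^{2} = z^{2} \left(12 + 4 z\right)$)
$x{\left(-2130,889 \right)} + u{\left(-1191 \right)} = \frac{1521}{\left(-2130\right) 889} + 4 \left(-1191\right)^{2} \left(3 - 1191\right) = 1521 \left(- \frac{1}{2130}\right) \frac{1}{889} + 4 \cdot 1418481 \left(-1188\right) = - \frac{507}{631190} - 6740621712 = - \frac{4254613018397787}{631190}$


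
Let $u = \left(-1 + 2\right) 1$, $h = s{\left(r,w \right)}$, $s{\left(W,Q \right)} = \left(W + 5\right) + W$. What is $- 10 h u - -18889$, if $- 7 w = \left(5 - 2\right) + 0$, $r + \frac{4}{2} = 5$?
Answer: $18779$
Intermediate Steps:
$r = 3$ ($r = -2 + 5 = 3$)
$w = - \frac{3}{7}$ ($w = - \frac{\left(5 - 2\right) + 0}{7} = - \frac{3 + 0}{7} = \left(- \frac{1}{7}\right) 3 = - \frac{3}{7} \approx -0.42857$)
$s{\left(W,Q \right)} = 5 + 2 W$ ($s{\left(W,Q \right)} = \left(5 + W\right) + W = 5 + 2 W$)
$h = 11$ ($h = 5 + 2 \cdot 3 = 5 + 6 = 11$)
$u = 1$ ($u = 1 \cdot 1 = 1$)
$- 10 h u - -18889 = \left(-10\right) 11 \cdot 1 - -18889 = \left(-110\right) 1 + 18889 = -110 + 18889 = 18779$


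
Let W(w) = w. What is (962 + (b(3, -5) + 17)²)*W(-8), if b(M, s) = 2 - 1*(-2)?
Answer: -11224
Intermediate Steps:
b(M, s) = 4 (b(M, s) = 2 + 2 = 4)
(962 + (b(3, -5) + 17)²)*W(-8) = (962 + (4 + 17)²)*(-8) = (962 + 21²)*(-8) = (962 + 441)*(-8) = 1403*(-8) = -11224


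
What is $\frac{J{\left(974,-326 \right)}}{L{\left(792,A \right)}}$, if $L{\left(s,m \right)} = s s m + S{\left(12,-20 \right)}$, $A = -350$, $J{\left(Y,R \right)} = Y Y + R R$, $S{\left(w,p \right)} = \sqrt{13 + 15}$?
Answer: $- \frac{8271667641600}{1721388049919999} - \frac{527476 \sqrt{7}}{12049716349439993} \approx -0.0048052$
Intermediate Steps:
$S{\left(w,p \right)} = 2 \sqrt{7}$ ($S{\left(w,p \right)} = \sqrt{28} = 2 \sqrt{7}$)
$J{\left(Y,R \right)} = R^{2} + Y^{2}$ ($J{\left(Y,R \right)} = Y^{2} + R^{2} = R^{2} + Y^{2}$)
$L{\left(s,m \right)} = 2 \sqrt{7} + m s^{2}$ ($L{\left(s,m \right)} = s s m + 2 \sqrt{7} = s^{2} m + 2 \sqrt{7} = m s^{2} + 2 \sqrt{7} = 2 \sqrt{7} + m s^{2}$)
$\frac{J{\left(974,-326 \right)}}{L{\left(792,A \right)}} = \frac{\left(-326\right)^{2} + 974^{2}}{2 \sqrt{7} - 350 \cdot 792^{2}} = \frac{106276 + 948676}{2 \sqrt{7} - 219542400} = \frac{1054952}{2 \sqrt{7} - 219542400} = \frac{1054952}{-219542400 + 2 \sqrt{7}}$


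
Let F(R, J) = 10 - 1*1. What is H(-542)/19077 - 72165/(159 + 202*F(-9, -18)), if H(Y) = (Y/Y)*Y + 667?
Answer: -458814860/12571743 ≈ -36.496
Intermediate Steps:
F(R, J) = 9 (F(R, J) = 10 - 1 = 9)
H(Y) = 667 + Y (H(Y) = 1*Y + 667 = Y + 667 = 667 + Y)
H(-542)/19077 - 72165/(159 + 202*F(-9, -18)) = (667 - 542)/19077 - 72165/(159 + 202*9) = 125*(1/19077) - 72165/(159 + 1818) = 125/19077 - 72165/1977 = 125/19077 - 72165*1/1977 = 125/19077 - 24055/659 = -458814860/12571743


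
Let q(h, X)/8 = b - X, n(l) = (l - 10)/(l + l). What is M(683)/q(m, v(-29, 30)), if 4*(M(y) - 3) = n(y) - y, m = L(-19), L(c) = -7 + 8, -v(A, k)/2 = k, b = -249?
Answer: 915913/8261568 ≈ 0.11086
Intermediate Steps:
v(A, k) = -2*k
n(l) = (-10 + l)/(2*l) (n(l) = (-10 + l)/((2*l)) = (-10 + l)*(1/(2*l)) = (-10 + l)/(2*l))
L(c) = 1
m = 1
M(y) = 3 - y/4 + (-10 + y)/(8*y) (M(y) = 3 + ((-10 + y)/(2*y) - y)/4 = 3 + (-y + (-10 + y)/(2*y))/4 = 3 + (-y/4 + (-10 + y)/(8*y)) = 3 - y/4 + (-10 + y)/(8*y))
q(h, X) = -1992 - 8*X (q(h, X) = 8*(-249 - X) = -1992 - 8*X)
M(683)/q(m, v(-29, 30)) = (25/8 - 5/4/683 - 1/4*683)/(-1992 - (-16)*30) = (25/8 - 5/4*1/683 - 683/4)/(-1992 - 8*(-60)) = (25/8 - 5/2732 - 683/4)/(-1992 + 480) = -915913/5464/(-1512) = -915913/5464*(-1/1512) = 915913/8261568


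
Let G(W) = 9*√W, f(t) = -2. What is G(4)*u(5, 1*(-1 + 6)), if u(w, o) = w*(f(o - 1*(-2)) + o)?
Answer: 270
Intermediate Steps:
u(w, o) = w*(-2 + o)
G(4)*u(5, 1*(-1 + 6)) = (9*√4)*(5*(-2 + 1*(-1 + 6))) = (9*2)*(5*(-2 + 1*5)) = 18*(5*(-2 + 5)) = 18*(5*3) = 18*15 = 270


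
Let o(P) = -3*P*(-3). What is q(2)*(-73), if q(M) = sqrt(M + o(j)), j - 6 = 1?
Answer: -73*sqrt(65) ≈ -588.54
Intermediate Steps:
j = 7 (j = 6 + 1 = 7)
o(P) = 9*P
q(M) = sqrt(63 + M) (q(M) = sqrt(M + 9*7) = sqrt(M + 63) = sqrt(63 + M))
q(2)*(-73) = sqrt(63 + 2)*(-73) = sqrt(65)*(-73) = -73*sqrt(65)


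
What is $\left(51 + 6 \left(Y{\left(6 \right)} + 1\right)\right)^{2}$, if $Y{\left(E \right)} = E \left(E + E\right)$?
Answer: $239121$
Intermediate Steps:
$Y{\left(E \right)} = 2 E^{2}$ ($Y{\left(E \right)} = E 2 E = 2 E^{2}$)
$\left(51 + 6 \left(Y{\left(6 \right)} + 1\right)\right)^{2} = \left(51 + 6 \left(2 \cdot 6^{2} + 1\right)\right)^{2} = \left(51 + 6 \left(2 \cdot 36 + 1\right)\right)^{2} = \left(51 + 6 \left(72 + 1\right)\right)^{2} = \left(51 + 6 \cdot 73\right)^{2} = \left(51 + 438\right)^{2} = 489^{2} = 239121$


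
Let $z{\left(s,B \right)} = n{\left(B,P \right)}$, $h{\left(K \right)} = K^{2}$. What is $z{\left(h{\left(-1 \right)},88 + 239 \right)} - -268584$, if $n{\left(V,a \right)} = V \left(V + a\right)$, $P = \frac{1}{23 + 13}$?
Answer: $\frac{4506265}{12} \approx 3.7552 \cdot 10^{5}$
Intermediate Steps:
$P = \frac{1}{36} \approx 0.027778$
$z{\left(s,B \right)} = B \left(\frac{1}{36} + B\right)$ ($z{\left(s,B \right)} = B \left(B + \frac{1}{36}\right) = B \left(\frac{1}{36} + B\right)$)
$z{\left(h{\left(-1 \right)},88 + 239 \right)} - -268584 = \left(88 + 239\right) \left(\frac{1}{36} + \left(88 + 239\right)\right) - -268584 = 327 \left(\frac{1}{36} + 327\right) + 268584 = 327 \cdot \frac{11773}{36} + 268584 = \frac{1283257}{12} + 268584 = \frac{4506265}{12}$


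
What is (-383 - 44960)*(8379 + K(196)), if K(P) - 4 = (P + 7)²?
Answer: -2248650056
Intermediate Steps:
K(P) = 4 + (7 + P)² (K(P) = 4 + (P + 7)² = 4 + (7 + P)²)
(-383 - 44960)*(8379 + K(196)) = (-383 - 44960)*(8379 + (4 + (7 + 196)²)) = -45343*(8379 + (4 + 203²)) = -45343*(8379 + (4 + 41209)) = -45343*(8379 + 41213) = -45343*49592 = -2248650056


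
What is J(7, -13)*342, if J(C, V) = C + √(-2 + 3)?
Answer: 2736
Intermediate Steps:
J(C, V) = 1 + C (J(C, V) = C + √1 = C + 1 = 1 + C)
J(7, -13)*342 = (1 + 7)*342 = 8*342 = 2736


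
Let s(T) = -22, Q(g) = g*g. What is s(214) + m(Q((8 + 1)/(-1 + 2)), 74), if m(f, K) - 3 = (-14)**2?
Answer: 177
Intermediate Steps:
Q(g) = g**2
m(f, K) = 199 (m(f, K) = 3 + (-14)**2 = 3 + 196 = 199)
s(214) + m(Q((8 + 1)/(-1 + 2)), 74) = -22 + 199 = 177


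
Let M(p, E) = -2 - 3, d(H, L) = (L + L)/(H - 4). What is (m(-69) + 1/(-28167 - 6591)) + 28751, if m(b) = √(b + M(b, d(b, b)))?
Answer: 999327257/34758 + I*√74 ≈ 28751.0 + 8.6023*I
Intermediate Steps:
d(H, L) = 2*L/(-4 + H) (d(H, L) = (2*L)/(-4 + H) = 2*L/(-4 + H))
M(p, E) = -5
m(b) = √(-5 + b) (m(b) = √(b - 5) = √(-5 + b))
(m(-69) + 1/(-28167 - 6591)) + 28751 = (√(-5 - 69) + 1/(-28167 - 6591)) + 28751 = (√(-74) + 1/(-34758)) + 28751 = (I*√74 - 1/34758) + 28751 = (-1/34758 + I*√74) + 28751 = 999327257/34758 + I*√74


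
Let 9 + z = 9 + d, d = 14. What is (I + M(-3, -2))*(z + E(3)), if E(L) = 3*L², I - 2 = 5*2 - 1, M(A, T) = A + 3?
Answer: 451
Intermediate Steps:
M(A, T) = 3 + A
I = 11 (I = 2 + (5*2 - 1) = 2 + (10 - 1) = 2 + 9 = 11)
z = 14 (z = -9 + (9 + 14) = -9 + 23 = 14)
(I + M(-3, -2))*(z + E(3)) = (11 + (3 - 3))*(14 + 3*3²) = (11 + 0)*(14 + 3*9) = 11*(14 + 27) = 11*41 = 451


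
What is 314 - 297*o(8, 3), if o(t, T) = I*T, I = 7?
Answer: -5923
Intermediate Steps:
o(t, T) = 7*T
314 - 297*o(8, 3) = 314 - 2079*3 = 314 - 297*21 = 314 - 6237 = -5923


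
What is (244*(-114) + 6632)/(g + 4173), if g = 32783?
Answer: -5296/9239 ≈ -0.57322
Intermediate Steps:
(244*(-114) + 6632)/(g + 4173) = (244*(-114) + 6632)/(32783 + 4173) = (-27816 + 6632)/36956 = -21184*1/36956 = -5296/9239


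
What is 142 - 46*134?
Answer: -6022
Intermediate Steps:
142 - 46*134 = 142 - 6164 = -6022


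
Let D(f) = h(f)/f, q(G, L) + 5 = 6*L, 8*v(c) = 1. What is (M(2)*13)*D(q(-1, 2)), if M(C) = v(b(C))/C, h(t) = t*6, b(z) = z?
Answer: 39/8 ≈ 4.8750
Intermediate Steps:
v(c) = ⅛ (v(c) = (⅛)*1 = ⅛)
h(t) = 6*t
q(G, L) = -5 + 6*L
D(f) = 6 (D(f) = (6*f)/f = 6)
M(C) = 1/(8*C)
(M(2)*13)*D(q(-1, 2)) = (((⅛)/2)*13)*6 = (((⅛)*(½))*13)*6 = ((1/16)*13)*6 = (13/16)*6 = 39/8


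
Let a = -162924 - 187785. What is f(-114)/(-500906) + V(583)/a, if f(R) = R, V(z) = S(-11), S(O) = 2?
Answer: 19489507/87836121177 ≈ 0.00022188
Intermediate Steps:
V(z) = 2
a = -350709
f(-114)/(-500906) + V(583)/a = -114/(-500906) + 2/(-350709) = -114*(-1/500906) + 2*(-1/350709) = 57/250453 - 2/350709 = 19489507/87836121177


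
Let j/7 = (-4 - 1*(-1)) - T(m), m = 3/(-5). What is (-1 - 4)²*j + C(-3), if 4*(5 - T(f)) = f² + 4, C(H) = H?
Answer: -4849/4 ≈ -1212.3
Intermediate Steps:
m = -⅗ (m = 3*(-⅕) = -⅗ ≈ -0.60000)
T(f) = 4 - f²/4 (T(f) = 5 - (f² + 4)/4 = 5 - (4 + f²)/4 = 5 + (-1 - f²/4) = 4 - f²/4)
j = -4837/100 (j = 7*((-4 - 1*(-1)) - (4 - (-⅗)²/4)) = 7*((-4 + 1) - (4 - ¼*9/25)) = 7*(-3 - (4 - 9/100)) = 7*(-3 - 1*391/100) = 7*(-3 - 391/100) = 7*(-691/100) = -4837/100 ≈ -48.370)
(-1 - 4)²*j + C(-3) = (-1 - 4)²*(-4837/100) - 3 = (-5)²*(-4837/100) - 3 = 25*(-4837/100) - 3 = -4837/4 - 3 = -4849/4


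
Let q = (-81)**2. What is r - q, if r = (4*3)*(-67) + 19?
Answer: -7346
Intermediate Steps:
r = -785 (r = 12*(-67) + 19 = -804 + 19 = -785)
q = 6561
r - q = -785 - 1*6561 = -785 - 6561 = -7346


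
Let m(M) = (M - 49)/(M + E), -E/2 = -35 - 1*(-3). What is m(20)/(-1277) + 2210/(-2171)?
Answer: -18230717/17913756 ≈ -1.0177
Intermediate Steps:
E = 64 (E = -2*(-35 - 1*(-3)) = -2*(-35 + 3) = -2*(-32) = 64)
m(M) = (-49 + M)/(64 + M) (m(M) = (M - 49)/(M + 64) = (-49 + M)/(64 + M))
m(20)/(-1277) + 2210/(-2171) = ((-49 + 20)/(64 + 20))/(-1277) + 2210/(-2171) = (-29/84)*(-1/1277) + 2210*(-1/2171) = ((1/84)*(-29))*(-1/1277) - 170/167 = -29/84*(-1/1277) - 170/167 = 29/107268 - 170/167 = -18230717/17913756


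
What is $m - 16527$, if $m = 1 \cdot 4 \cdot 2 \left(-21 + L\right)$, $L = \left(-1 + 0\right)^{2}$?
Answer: $-16687$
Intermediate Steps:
$L = 1$ ($L = \left(-1\right)^{2} = 1$)
$m = -160$ ($m = 1 \cdot 4 \cdot 2 \left(-21 + 1\right) = 4 \cdot 2 \left(-20\right) = 8 \left(-20\right) = -160$)
$m - 16527 = -160 - 16527 = -16687$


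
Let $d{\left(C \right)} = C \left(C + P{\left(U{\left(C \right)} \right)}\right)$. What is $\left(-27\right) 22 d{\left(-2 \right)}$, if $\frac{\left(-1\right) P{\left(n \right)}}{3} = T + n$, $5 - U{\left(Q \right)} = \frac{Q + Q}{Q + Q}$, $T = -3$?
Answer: $-5940$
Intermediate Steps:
$U{\left(Q \right)} = 4$ ($U{\left(Q \right)} = 5 - \frac{Q + Q}{Q + Q} = 5 - \frac{2 Q}{2 Q} = 5 - 2 Q \frac{1}{2 Q} = 5 - 1 = 4$)
$P{\left(n \right)} = 9 - 3 n$ ($P{\left(n \right)} = - 3 \left(-3 + n\right) = 9 - 3 n$)
$d{\left(C \right)} = C \left(-3 + C\right)$ ($d{\left(C \right)} = C \left(C + \left(9 - 12\right)\right) = C \left(C - 3\right) = C \left(-3 + C\right)$)
$\left(-27\right) 22 d{\left(-2 \right)} = \left(-27\right) 22 \left(- 2 \left(-3 - 2\right)\right) = - 594 \left(\left(-2\right) \left(-5\right)\right) = \left(-594\right) 10 = -5940$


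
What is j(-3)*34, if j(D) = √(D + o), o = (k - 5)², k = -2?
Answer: 34*√46 ≈ 230.60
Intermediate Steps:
o = 49 (o = (-2 - 5)² = (-7)² = 49)
j(D) = √(49 + D) (j(D) = √(D + 49) = √(49 + D))
j(-3)*34 = √(49 - 3)*34 = √46*34 = 34*√46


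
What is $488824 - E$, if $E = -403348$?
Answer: $892172$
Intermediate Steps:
$488824 - E = 488824 - -403348 = 488824 + 403348 = 892172$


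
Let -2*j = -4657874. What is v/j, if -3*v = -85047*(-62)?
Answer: -56698/75127 ≈ -0.75469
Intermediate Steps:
j = 2328937 (j = -½*(-4657874) = 2328937)
v = -1757638 (v = -(-28349)*(-62) = -⅓*5272914 = -1757638)
v/j = -1757638/2328937 = -1757638*1/2328937 = -56698/75127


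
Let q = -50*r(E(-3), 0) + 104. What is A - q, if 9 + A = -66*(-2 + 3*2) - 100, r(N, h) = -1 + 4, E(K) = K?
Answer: -327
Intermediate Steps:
r(N, h) = 3
q = -46 (q = -50*3 + 104 = -150 + 104 = -46)
A = -373 (A = -9 + (-66*(-2 + 3*2) - 100) = -9 + (-66*(-2 + 6) - 100) = -9 + (-66*4 - 100) = -9 + (-264 - 100) = -9 - 364 = -373)
A - q = -373 - 1*(-46) = -373 + 46 = -327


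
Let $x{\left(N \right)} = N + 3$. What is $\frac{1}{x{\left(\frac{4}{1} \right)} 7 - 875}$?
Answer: $- \frac{1}{826} \approx -0.0012107$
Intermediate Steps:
$x{\left(N \right)} = 3 + N$
$\frac{1}{x{\left(\frac{4}{1} \right)} 7 - 875} = \frac{1}{\left(3 + \frac{4}{1}\right) 7 - 875} = \frac{1}{\left(3 + 4 \cdot 1\right) 7 - 875} = \frac{1}{\left(3 + 4\right) 7 - 875} = \frac{1}{7 \cdot 7 - 875} = \frac{1}{49 - 875} = \frac{1}{-826} = - \frac{1}{826}$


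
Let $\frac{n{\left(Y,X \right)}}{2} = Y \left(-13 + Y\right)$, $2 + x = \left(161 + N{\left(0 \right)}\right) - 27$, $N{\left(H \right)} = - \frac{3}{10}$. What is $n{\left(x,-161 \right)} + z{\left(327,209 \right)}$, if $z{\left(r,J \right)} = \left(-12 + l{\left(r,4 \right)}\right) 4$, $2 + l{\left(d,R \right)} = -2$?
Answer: $\frac{1560079}{50} \approx 31202.0$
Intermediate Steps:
$l{\left(d,R \right)} = -4$ ($l{\left(d,R \right)} = -2 - 2 = -4$)
$z{\left(r,J \right)} = -64$ ($z{\left(r,J \right)} = \left(-12 - 4\right) 4 = \left(-16\right) 4 = -64$)
$N{\left(H \right)} = - \frac{3}{10}$ ($N{\left(H \right)} = \left(-3\right) \frac{1}{10} = - \frac{3}{10}$)
$x = \frac{1317}{10}$ ($x = -2 + \left(\left(161 - \frac{3}{10}\right) - 27\right) = -2 + \left(\frac{1607}{10} - 27\right) = -2 + \frac{1337}{10} = \frac{1317}{10} \approx 131.7$)
$n{\left(Y,X \right)} = 2 Y \left(-13 + Y\right)$
$n{\left(x,-161 \right)} + z{\left(327,209 \right)} = 2 \cdot \frac{1317}{10} \left(-13 + \frac{1317}{10}\right) - 64 = 2 \cdot \frac{1317}{10} \cdot \frac{1187}{10} - 64 = \frac{1563279}{50} - 64 = \frac{1560079}{50}$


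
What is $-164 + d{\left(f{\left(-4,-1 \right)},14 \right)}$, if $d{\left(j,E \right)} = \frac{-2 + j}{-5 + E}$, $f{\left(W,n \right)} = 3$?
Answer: $- \frac{1475}{9} \approx -163.89$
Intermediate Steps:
$d{\left(j,E \right)} = \frac{-2 + j}{-5 + E}$
$-164 + d{\left(f{\left(-4,-1 \right)},14 \right)} = -164 + \frac{-2 + 3}{-5 + 14} = -164 + \frac{1}{9} \cdot 1 = -164 + \frac{1}{9} = - \frac{1475}{9}$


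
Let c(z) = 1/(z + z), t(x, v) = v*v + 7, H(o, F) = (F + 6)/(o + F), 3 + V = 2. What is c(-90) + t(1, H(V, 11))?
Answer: 2224/225 ≈ 9.8844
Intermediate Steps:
V = -1 (V = -3 + 2 = -1)
H(o, F) = (6 + F)/(F + o)
t(x, v) = 7 + v² (t(x, v) = v² + 7 = 7 + v²)
c(z) = 1/(2*z)
c(-90) + t(1, H(V, 11)) = (½)/(-90) + (7 + ((6 + 11)/(11 - 1))²) = (½)*(-1/90) + (7 + (17/10)²) = -1/180 + (7 + ((⅒)*17)²) = -1/180 + (7 + (17/10)²) = -1/180 + (7 + 289/100) = -1/180 + 989/100 = 2224/225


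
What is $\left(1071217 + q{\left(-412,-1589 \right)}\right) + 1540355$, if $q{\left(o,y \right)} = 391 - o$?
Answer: $2612375$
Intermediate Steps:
$\left(1071217 + q{\left(-412,-1589 \right)}\right) + 1540355 = \left(1071217 + \left(391 - -412\right)\right) + 1540355 = \left(1071217 + \left(391 + 412\right)\right) + 1540355 = \left(1071217 + 803\right) + 1540355 = 1072020 + 1540355 = 2612375$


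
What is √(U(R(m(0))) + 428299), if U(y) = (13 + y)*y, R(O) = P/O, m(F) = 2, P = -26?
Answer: √428299 ≈ 654.45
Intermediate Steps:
R(O) = -26/O
U(y) = y*(13 + y)
√(U(R(m(0))) + 428299) = √((-26/2)*(13 - 26/2) + 428299) = √((-26*½)*(13 - 26*½) + 428299) = √(-13*(13 - 13) + 428299) = √(-13*0 + 428299) = √(0 + 428299) = √428299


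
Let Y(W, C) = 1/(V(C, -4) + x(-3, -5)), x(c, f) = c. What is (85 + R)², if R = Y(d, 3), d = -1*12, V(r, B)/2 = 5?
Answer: 355216/49 ≈ 7249.3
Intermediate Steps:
V(r, B) = 10 (V(r, B) = 2*5 = 10)
d = -12
Y(W, C) = ⅐ (Y(W, C) = 1/(10 - 3) = 1/7 = ⅐)
R = ⅐ ≈ 0.14286
(85 + R)² = (85 + ⅐)² = (596/7)² = 355216/49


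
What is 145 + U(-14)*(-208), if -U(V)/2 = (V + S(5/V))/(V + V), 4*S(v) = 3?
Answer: 2393/7 ≈ 341.86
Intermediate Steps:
S(v) = ¾ (S(v) = (¼)*3 = ¾)
U(V) = -(¾ + V)/V (U(V) = -2*(V + ¾)/(V + V) = -2*(¾ + V)/(2*V) = -2*(¾ + V)*1/(2*V) = -(¾ + V)/V)
145 + U(-14)*(-208) = 145 + ((-¾ - 1*(-14))/(-14))*(-208) = 145 - (-¾ + 14)/14*(-208) = 145 - 1/14*53/4*(-208) = 145 - 53/56*(-208) = 145 + 1378/7 = 2393/7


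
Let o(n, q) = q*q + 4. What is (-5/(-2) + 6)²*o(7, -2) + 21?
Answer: 599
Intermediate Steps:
o(n, q) = 4 + q² (o(n, q) = q² + 4 = 4 + q²)
(-5/(-2) + 6)²*o(7, -2) + 21 = (-5/(-2) + 6)²*(4 + (-2)²) + 21 = (-5*(-½) + 6)²*(4 + 4) + 21 = (5/2 + 6)²*8 + 21 = (17/2)²*8 + 21 = (289/4)*8 + 21 = 578 + 21 = 599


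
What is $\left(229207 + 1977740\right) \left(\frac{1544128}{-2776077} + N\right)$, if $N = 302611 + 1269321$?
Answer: $\frac{139575091828132468}{40233} \approx 3.4692 \cdot 10^{12}$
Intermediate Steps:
$N = 1571932$
$\left(229207 + 1977740\right) \left(\frac{1544128}{-2776077} + N\right) = \left(229207 + 1977740\right) \left(\frac{1544128}{-2776077} + 1571932\right) = 2206947 \left(1544128 \left(- \frac{1}{2776077}\right) + 1571932\right) = 2206947 \left(- \frac{67136}{120699} + 1571932\right) = 2206947 \cdot \frac{189730553332}{120699} = \frac{139575091828132468}{40233}$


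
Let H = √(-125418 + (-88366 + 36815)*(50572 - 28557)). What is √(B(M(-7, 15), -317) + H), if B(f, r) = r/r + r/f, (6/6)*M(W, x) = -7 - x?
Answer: √(7458 + 484*I*√1135020683)/22 ≈ 129.82 + 129.76*I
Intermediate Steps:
M(W, x) = -7 - x
B(f, r) = 1 + r/f
H = I*√1135020683 (H = √(-125418 - 51551*22015) = √(-125418 - 1134895265) = √(-1135020683) = I*√1135020683 ≈ 33690.0*I)
√(B(M(-7, 15), -317) + H) = √(((-7 - 1*15) - 317)/(-7 - 1*15) + I*√1135020683) = √(((-7 - 15) - 317)/(-7 - 15) + I*√1135020683) = √((-22 - 317)/(-22) + I*√1135020683) = √(-1/22*(-339) + I*√1135020683) = √(339/22 + I*√1135020683)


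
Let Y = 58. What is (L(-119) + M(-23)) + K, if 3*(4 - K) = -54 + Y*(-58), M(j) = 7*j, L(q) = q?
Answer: 2590/3 ≈ 863.33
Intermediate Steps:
K = 3430/3 (K = 4 - (-54 + 58*(-58))/3 = 4 - (-54 - 3364)/3 = 4 - 1/3*(-3418) = 4 + 3418/3 = 3430/3 ≈ 1143.3)
(L(-119) + M(-23)) + K = (-119 + 7*(-23)) + 3430/3 = (-119 - 161) + 3430/3 = -280 + 3430/3 = 2590/3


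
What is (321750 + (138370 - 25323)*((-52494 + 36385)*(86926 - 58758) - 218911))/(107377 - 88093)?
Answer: -17106920935577/6428 ≈ -2.6613e+9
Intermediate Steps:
(321750 + (138370 - 25323)*((-52494 + 36385)*(86926 - 58758) - 218911))/(107377 - 88093) = (321750 + 113047*(-16109*28168 - 218911))/19284 = (321750 + 113047*(-453758312 - 218911))*(1/19284) = (321750 + 113047*(-453977223))*(1/19284) = (321750 - 51320763128481)*(1/19284) = -51320762806731*1/19284 = -17106920935577/6428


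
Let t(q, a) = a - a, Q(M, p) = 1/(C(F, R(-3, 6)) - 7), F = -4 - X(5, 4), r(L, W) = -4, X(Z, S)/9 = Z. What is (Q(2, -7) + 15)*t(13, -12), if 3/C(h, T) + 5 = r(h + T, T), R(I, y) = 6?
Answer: 0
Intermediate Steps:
X(Z, S) = 9*Z
F = -49 (F = -4 - 9*5 = -4 - 1*45 = -4 - 45 = -49)
C(h, T) = -⅓ (C(h, T) = 3/(-5 - 4) = 3/(-9) = 3*(-⅑) = -⅓)
Q(M, p) = -3/22 (Q(M, p) = 1/(-⅓ - 7) = 1/(-22/3) = -3/22)
t(q, a) = 0
(Q(2, -7) + 15)*t(13, -12) = (-3/22 + 15)*0 = (327/22)*0 = 0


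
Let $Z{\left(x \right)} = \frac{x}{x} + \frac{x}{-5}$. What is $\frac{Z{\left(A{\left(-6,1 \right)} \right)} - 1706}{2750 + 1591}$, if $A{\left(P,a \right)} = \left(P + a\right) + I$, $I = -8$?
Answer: $- \frac{8512}{21705} \approx -0.39217$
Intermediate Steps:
$A{\left(P,a \right)} = -8 + P + a$ ($A{\left(P,a \right)} = \left(P + a\right) - 8 = -8 + P + a$)
$Z{\left(x \right)} = 1 - \frac{x}{5}$ ($Z{\left(x \right)} = 1 + x \left(- \frac{1}{5}\right) = 1 - \frac{x}{5}$)
$\frac{Z{\left(A{\left(-6,1 \right)} \right)} - 1706}{2750 + 1591} = \frac{\left(1 - \frac{-8 - 6 + 1}{5}\right) - 1706}{2750 + 1591} = \frac{\left(1 - - \frac{13}{5}\right) - 1706}{4341} = \left(\left(1 + \frac{13}{5}\right) - 1706\right) \frac{1}{4341} = \left(\frac{18}{5} - 1706\right) \frac{1}{4341} = \left(- \frac{8512}{5}\right) \frac{1}{4341} = - \frac{8512}{21705}$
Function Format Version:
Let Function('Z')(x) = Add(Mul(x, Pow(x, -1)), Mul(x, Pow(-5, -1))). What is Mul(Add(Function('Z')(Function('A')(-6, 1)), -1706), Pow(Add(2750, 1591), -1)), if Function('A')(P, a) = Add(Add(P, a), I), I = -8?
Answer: Rational(-8512, 21705) ≈ -0.39217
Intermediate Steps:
Function('A')(P, a) = Add(-8, P, a) (Function('A')(P, a) = Add(Add(P, a), -8) = Add(-8, P, a))
Function('Z')(x) = Add(1, Mul(Rational(-1, 5), x)) (Function('Z')(x) = Add(1, Mul(x, Rational(-1, 5))) = Add(1, Mul(Rational(-1, 5), x)))
Mul(Add(Function('Z')(Function('A')(-6, 1)), -1706), Pow(Add(2750, 1591), -1)) = Mul(Add(Add(1, Mul(Rational(-1, 5), Add(-8, -6, 1))), -1706), Pow(Add(2750, 1591), -1)) = Mul(Add(Add(1, Mul(Rational(-1, 5), -13)), -1706), Pow(4341, -1)) = Mul(Add(Add(1, Rational(13, 5)), -1706), Rational(1, 4341)) = Mul(Add(Rational(18, 5), -1706), Rational(1, 4341)) = Mul(Rational(-8512, 5), Rational(1, 4341)) = Rational(-8512, 21705)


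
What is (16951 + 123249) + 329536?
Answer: 469736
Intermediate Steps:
(16951 + 123249) + 329536 = 140200 + 329536 = 469736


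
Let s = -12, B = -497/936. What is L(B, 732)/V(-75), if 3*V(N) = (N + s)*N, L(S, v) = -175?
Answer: -7/87 ≈ -0.080460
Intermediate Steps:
B = -497/936 (B = -497*1/936 = -497/936 ≈ -0.53098)
V(N) = N*(-12 + N)/3 (V(N) = ((N - 12)*N)/3 = ((-12 + N)*N)/3 = (N*(-12 + N))/3 = N*(-12 + N)/3)
L(B, 732)/V(-75) = -175*(-1/(25*(-12 - 75))) = -175/((1/3)*(-75)*(-87)) = -175/2175 = -175*1/2175 = -7/87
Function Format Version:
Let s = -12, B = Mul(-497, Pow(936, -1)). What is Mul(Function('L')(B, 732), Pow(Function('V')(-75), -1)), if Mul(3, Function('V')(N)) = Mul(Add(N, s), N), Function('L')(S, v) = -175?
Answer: Rational(-7, 87) ≈ -0.080460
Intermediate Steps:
B = Rational(-497, 936) (B = Mul(-497, Rational(1, 936)) = Rational(-497, 936) ≈ -0.53098)
Function('V')(N) = Mul(Rational(1, 3), N, Add(-12, N)) (Function('V')(N) = Mul(Rational(1, 3), Mul(Add(N, -12), N)) = Mul(Rational(1, 3), Mul(Add(-12, N), N)) = Mul(Rational(1, 3), Mul(N, Add(-12, N))) = Mul(Rational(1, 3), N, Add(-12, N)))
Mul(Function('L')(B, 732), Pow(Function('V')(-75), -1)) = Mul(-175, Pow(Mul(Rational(1, 3), -75, Add(-12, -75)), -1)) = Mul(-175, Pow(Mul(Rational(1, 3), -75, -87), -1)) = Mul(-175, Pow(2175, -1)) = Mul(-175, Rational(1, 2175)) = Rational(-7, 87)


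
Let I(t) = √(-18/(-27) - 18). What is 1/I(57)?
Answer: -I*√39/26 ≈ -0.24019*I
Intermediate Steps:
I(t) = 2*I*√39/3 (I(t) = √(-18*(-1/27) - 18) = √(⅔ - 18) = √(-52/3) = 2*I*√39/3)
1/I(57) = 1/(2*I*√39/3) = -I*√39/26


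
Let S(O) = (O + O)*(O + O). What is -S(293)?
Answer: -343396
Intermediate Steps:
S(O) = 4*O² (S(O) = (2*O)*(2*O) = 4*O²)
-S(293) = -4*293² = -4*85849 = -1*343396 = -343396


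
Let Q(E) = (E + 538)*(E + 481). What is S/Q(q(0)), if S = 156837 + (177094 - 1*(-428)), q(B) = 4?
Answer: 3447/2710 ≈ 1.2720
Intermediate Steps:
Q(E) = (481 + E)*(538 + E) (Q(E) = (538 + E)*(481 + E) = (481 + E)*(538 + E))
S = 334359 (S = 156837 + (177094 + 428) = 156837 + 177522 = 334359)
S/Q(q(0)) = 334359/(258778 + 4**2 + 1019*4) = 334359/(258778 + 16 + 4076) = 334359/262870 = 334359*(1/262870) = 3447/2710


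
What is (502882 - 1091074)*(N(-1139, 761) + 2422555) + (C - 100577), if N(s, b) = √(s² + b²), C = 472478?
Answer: -1424927098659 - 588192*√1876442 ≈ -1.4257e+12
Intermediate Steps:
N(s, b) = √(b² + s²)
(502882 - 1091074)*(N(-1139, 761) + 2422555) + (C - 100577) = (502882 - 1091074)*(√(761² + (-1139)²) + 2422555) + (472478 - 100577) = -588192*(√(579121 + 1297321) + 2422555) + 371901 = -588192*(√1876442 + 2422555) + 371901 = -588192*(2422555 + √1876442) + 371901 = (-1424927470560 - 588192*√1876442) + 371901 = -1424927098659 - 588192*√1876442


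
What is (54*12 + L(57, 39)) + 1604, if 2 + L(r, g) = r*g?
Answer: 4473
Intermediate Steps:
L(r, g) = -2 + g*r (L(r, g) = -2 + r*g = -2 + g*r)
(54*12 + L(57, 39)) + 1604 = (54*12 + (-2 + 39*57)) + 1604 = (648 + (-2 + 2223)) + 1604 = (648 + 2221) + 1604 = 2869 + 1604 = 4473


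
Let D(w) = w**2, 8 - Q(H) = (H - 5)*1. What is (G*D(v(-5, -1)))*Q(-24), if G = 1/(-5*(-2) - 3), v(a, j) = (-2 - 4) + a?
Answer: 4477/7 ≈ 639.57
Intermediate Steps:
v(a, j) = -6 + a
Q(H) = 13 - H (Q(H) = 8 - (H - 5) = 8 - (-5 + H) = 8 + (5 - H) = 13 - H)
G = 1/7 (G = 1/(10 - 3) = 1/7 ≈ 0.14286)
(G*D(v(-5, -1)))*Q(-24) = ((-6 - 5)**2/7)*(13 - 1*(-24)) = ((1/7)*(-11)**2)*(13 + 24) = ((1/7)*121)*37 = (121/7)*37 = 4477/7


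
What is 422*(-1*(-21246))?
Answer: 8965812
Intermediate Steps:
422*(-1*(-21246)) = 422*21246 = 8965812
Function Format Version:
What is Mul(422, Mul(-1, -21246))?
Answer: 8965812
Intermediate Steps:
Mul(422, Mul(-1, -21246)) = Mul(422, 21246) = 8965812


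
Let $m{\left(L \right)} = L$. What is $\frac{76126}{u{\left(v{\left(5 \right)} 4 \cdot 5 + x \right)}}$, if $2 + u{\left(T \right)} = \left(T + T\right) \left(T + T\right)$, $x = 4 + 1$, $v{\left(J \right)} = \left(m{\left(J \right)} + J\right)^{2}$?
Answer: $\frac{38063}{8040049} \approx 0.0047342$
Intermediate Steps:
$v{\left(J \right)} = 4 J^{2}$ ($v{\left(J \right)} = \left(J + J\right)^{2} = \left(2 J\right)^{2} = 4 J^{2}$)
$x = 5$
$u{\left(T \right)} = -2 + 4 T^{2}$ ($u{\left(T \right)} = -2 + \left(T + T\right) \left(T + T\right) = -2 + 2 T 2 T = -2 + 4 T^{2}$)
$\frac{76126}{u{\left(v{\left(5 \right)} 4 \cdot 5 + x \right)}} = \frac{76126}{-2 + 4 \left(4 \cdot 5^{2} \cdot 4 \cdot 5 + 5\right)^{2}} = \frac{76126}{-2 + 4 \left(4 \cdot 25 \cdot 20 + 5\right)^{2}} = \frac{76126}{-2 + 4 \left(100 \cdot 20 + 5\right)^{2}} = \frac{76126}{-2 + 4 \left(2000 + 5\right)^{2}} = \frac{76126}{-2 + 4 \cdot 2005^{2}} = \frac{76126}{-2 + 4 \cdot 4020025} = \frac{76126}{-2 + 16080100} = \frac{76126}{16080098} = 76126 \cdot \frac{1}{16080098} = \frac{38063}{8040049}$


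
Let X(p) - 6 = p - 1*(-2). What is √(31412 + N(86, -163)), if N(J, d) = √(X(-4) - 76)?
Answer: √(31412 + 6*I*√2) ≈ 177.23 + 0.024*I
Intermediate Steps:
X(p) = 8 + p (X(p) = 6 + (p - 1*(-2)) = 6 + (p + 2) = 6 + (2 + p) = 8 + p)
N(J, d) = 6*I*√2 (N(J, d) = √((8 - 4) - 76) = √(4 - 76) = √(-72) = 6*I*√2)
√(31412 + N(86, -163)) = √(31412 + 6*I*√2)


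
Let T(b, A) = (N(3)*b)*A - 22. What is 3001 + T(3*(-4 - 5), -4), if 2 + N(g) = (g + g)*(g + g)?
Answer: 6651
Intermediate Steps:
N(g) = -2 + 4*g² (N(g) = -2 + (g + g)*(g + g) = -2 + (2*g)*(2*g) = -2 + 4*g²)
T(b, A) = -22 + 34*A*b (T(b, A) = ((-2 + 4*3²)*b)*A - 22 = ((-2 + 4*9)*b)*A - 22 = ((-2 + 36)*b)*A - 22 = (34*b)*A - 22 = 34*A*b - 22 = -22 + 34*A*b)
3001 + T(3*(-4 - 5), -4) = 3001 + (-22 + 34*(-4)*(3*(-4 - 5))) = 3001 + (-22 + 34*(-4)*(3*(-9))) = 3001 + (-22 + 34*(-4)*(-27)) = 3001 + (-22 + 3672) = 3001 + 3650 = 6651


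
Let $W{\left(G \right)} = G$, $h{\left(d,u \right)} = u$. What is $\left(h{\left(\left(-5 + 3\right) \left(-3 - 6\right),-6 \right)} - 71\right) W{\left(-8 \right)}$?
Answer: $616$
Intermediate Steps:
$\left(h{\left(\left(-5 + 3\right) \left(-3 - 6\right),-6 \right)} - 71\right) W{\left(-8 \right)} = \left(-6 - 71\right) \left(-8\right) = \left(-77\right) \left(-8\right) = 616$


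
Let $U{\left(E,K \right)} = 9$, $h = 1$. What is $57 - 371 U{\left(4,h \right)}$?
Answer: $-3282$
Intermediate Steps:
$57 - 371 U{\left(4,h \right)} = 57 - 3339 = -3282$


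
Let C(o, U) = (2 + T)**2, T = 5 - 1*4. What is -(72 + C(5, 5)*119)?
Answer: -1143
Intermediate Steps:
T = 1 (T = 5 - 4 = 1)
C(o, U) = 9 (C(o, U) = (2 + 1)**2 = 3**2 = 9)
-(72 + C(5, 5)*119) = -(72 + 9*119) = -(72 + 1071) = -1*1143 = -1143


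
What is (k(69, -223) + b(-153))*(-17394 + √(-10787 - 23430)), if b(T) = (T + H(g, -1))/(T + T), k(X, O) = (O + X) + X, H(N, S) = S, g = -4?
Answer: 74956544/51 - 12928*I*√34217/153 ≈ 1.4697e+6 - 15630.0*I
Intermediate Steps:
k(X, O) = O + 2*X
b(T) = (-1 + T)/(2*T) (b(T) = (T - 1)/(T + T) = (-1 + T)/((2*T)) = (-1 + T)*(1/(2*T)) = (-1 + T)/(2*T))
(k(69, -223) + b(-153))*(-17394 + √(-10787 - 23430)) = ((-223 + 2*69) + (½)*(-1 - 153)/(-153))*(-17394 + √(-10787 - 23430)) = ((-223 + 138) + (½)*(-1/153)*(-154))*(-17394 + √(-34217)) = (-85 + 77/153)*(-17394 + I*√34217) = -12928*(-17394 + I*√34217)/153 = 74956544/51 - 12928*I*√34217/153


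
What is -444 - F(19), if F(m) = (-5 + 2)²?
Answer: -453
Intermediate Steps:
F(m) = 9 (F(m) = (-3)² = 9)
-444 - F(19) = -444 - 1*9 = -444 - 9 = -453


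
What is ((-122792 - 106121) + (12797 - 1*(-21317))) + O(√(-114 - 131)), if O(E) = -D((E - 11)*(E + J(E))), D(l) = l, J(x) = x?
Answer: -194309 + 154*I*√5 ≈ -1.9431e+5 + 344.35*I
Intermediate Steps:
O(E) = -2*E*(-11 + E) (O(E) = -(E - 11)*(E + E) = -(-11 + E)*2*E = -2*E*(-11 + E))
((-122792 - 106121) + (12797 - 1*(-21317))) + O(√(-114 - 131)) = ((-122792 - 106121) + (12797 - 1*(-21317))) + 2*√(-114 - 131)*(11 - √(-114 - 131)) = (-228913 + (12797 + 21317)) + 2*√(-245)*(11 - √(-245)) = (-228913 + 34114) + 2*(7*I*√5)*(11 - 7*I*√5) = -194799 + 2*(7*I*√5)*(11 - 7*I*√5) = -194799 + 14*I*√5*(11 - 7*I*√5)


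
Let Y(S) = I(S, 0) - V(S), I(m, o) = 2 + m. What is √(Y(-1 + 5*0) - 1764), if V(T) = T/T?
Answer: 42*I ≈ 42.0*I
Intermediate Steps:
V(T) = 1
Y(S) = 1 + S (Y(S) = (2 + S) - 1*1 = (2 + S) - 1 = 1 + S)
√(Y(-1 + 5*0) - 1764) = √((1 + (-1 + 5*0)) - 1764) = √((1 + (-1 + 0)) - 1764) = √((1 - 1) - 1764) = √(0 - 1764) = √(-1764) = 42*I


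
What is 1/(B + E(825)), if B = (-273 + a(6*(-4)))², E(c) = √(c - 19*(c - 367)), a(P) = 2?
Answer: 73441/5393588358 - I*√7877/5393588358 ≈ 1.3616e-5 - 1.6455e-8*I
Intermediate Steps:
E(c) = √(6973 - 18*c) (E(c) = √(c - 19*(-367 + c)) = √(c + (6973 - 19*c)) = √(6973 - 18*c))
B = 73441 (B = (-273 + 2)² = (-271)² = 73441)
1/(B + E(825)) = 1/(73441 + √(6973 - 18*825)) = 1/(73441 + √(6973 - 14850)) = 1/(73441 + √(-7877)) = 1/(73441 + I*√7877)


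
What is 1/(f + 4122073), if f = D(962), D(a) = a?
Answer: 1/4123035 ≈ 2.4254e-7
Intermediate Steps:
f = 962
1/(f + 4122073) = 1/(962 + 4122073) = 1/4123035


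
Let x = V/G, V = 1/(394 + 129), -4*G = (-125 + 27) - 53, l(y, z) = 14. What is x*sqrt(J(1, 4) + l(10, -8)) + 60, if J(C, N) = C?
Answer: 60 + 4*sqrt(15)/78973 ≈ 60.000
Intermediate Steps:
G = 151/4 (G = -((-125 + 27) - 53)/4 = -(-98 - 53)/4 = -1/4*(-151) = 151/4 ≈ 37.750)
V = 1/523 ≈ 0.0019120
x = 4/78973 (x = 1/(523*(151/4)) = (1/523)*(4/151) = 4/78973 ≈ 5.0650e-5)
x*sqrt(J(1, 4) + l(10, -8)) + 60 = 4*sqrt(1 + 14)/78973 + 60 = 4*sqrt(15)/78973 + 60 = 60 + 4*sqrt(15)/78973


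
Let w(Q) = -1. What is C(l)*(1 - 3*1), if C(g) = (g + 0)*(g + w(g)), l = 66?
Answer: -8580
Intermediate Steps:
C(g) = g*(-1 + g) (C(g) = (g + 0)*(g - 1) = g*(-1 + g))
C(l)*(1 - 3*1) = (66*(-1 + 66))*(1 - 3*1) = (66*65)*(1 - 3) = 4290*(-2) = -8580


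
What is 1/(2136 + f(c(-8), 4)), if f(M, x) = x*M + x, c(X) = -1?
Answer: 1/2136 ≈ 0.00046816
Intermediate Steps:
f(M, x) = x + M*x (f(M, x) = M*x + x = x + M*x)
1/(2136 + f(c(-8), 4)) = 1/(2136 + 4*(1 - 1)) = 1/(2136 + 4*0) = 1/(2136 + 0) = 1/2136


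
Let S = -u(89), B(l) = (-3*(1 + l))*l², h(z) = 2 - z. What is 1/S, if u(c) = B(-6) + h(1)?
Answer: -1/541 ≈ -0.0018484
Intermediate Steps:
B(l) = l²*(-3 - 3*l) (B(l) = (-3 - 3*l)*l² = l²*(-3 - 3*l))
u(c) = 541 (u(c) = 3*(-6)²*(-1 - 1*(-6)) + (2 - 1*1) = 3*36*(-1 + 6) + (2 - 1) = 3*36*5 + 1 = 540 + 1 = 541)
S = -541 (S = -1*541 = -541)
1/S = 1/(-541) = -1/541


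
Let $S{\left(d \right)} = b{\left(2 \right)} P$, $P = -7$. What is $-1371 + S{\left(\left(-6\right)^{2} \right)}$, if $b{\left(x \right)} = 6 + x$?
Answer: $-1427$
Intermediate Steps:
$S{\left(d \right)} = -56$ ($S{\left(d \right)} = \left(6 + 2\right) \left(-7\right) = 8 \left(-7\right) = -56$)
$-1371 + S{\left(\left(-6\right)^{2} \right)} = -1371 - 56 = -1427$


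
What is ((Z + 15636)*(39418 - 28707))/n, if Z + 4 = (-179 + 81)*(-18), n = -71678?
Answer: -93164278/35839 ≈ -2599.5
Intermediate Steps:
Z = 1760 (Z = -4 + (-179 + 81)*(-18) = -4 - 98*(-18) = -4 + 1764 = 1760)
((Z + 15636)*(39418 - 28707))/n = ((1760 + 15636)*(39418 - 28707))/(-71678) = (17396*10711)*(-1/71678) = 186328556*(-1/71678) = -93164278/35839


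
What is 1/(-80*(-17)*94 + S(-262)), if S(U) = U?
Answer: 1/127578 ≈ 7.8383e-6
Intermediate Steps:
1/(-80*(-17)*94 + S(-262)) = 1/(-80*(-17)*94 - 262) = 1/(1360*94 - 262) = 1/(127840 - 262) = 1/127578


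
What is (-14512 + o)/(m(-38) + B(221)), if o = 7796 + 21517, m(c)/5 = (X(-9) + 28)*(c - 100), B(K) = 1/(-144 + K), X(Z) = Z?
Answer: -1139677/1009469 ≈ -1.1290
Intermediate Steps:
m(c) = -9500 + 95*c (m(c) = 5*((-9 + 28)*(c - 100)) = 5*(19*(-100 + c)) = 5*(-1900 + 19*c) = -9500 + 95*c)
o = 29313
(-14512 + o)/(m(-38) + B(221)) = (-14512 + 29313)/((-9500 + 95*(-38)) + 1/(-144 + 221)) = 14801/((-9500 - 3610) + 1/77) = 14801/(-13110 + 1/77) = 14801/(-1009469/77) = 14801*(-77/1009469) = -1139677/1009469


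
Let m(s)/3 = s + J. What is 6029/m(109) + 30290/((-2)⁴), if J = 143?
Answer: 2874463/1512 ≈ 1901.1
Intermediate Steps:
m(s) = 429 + 3*s (m(s) = 3*(s + 143) = 3*(143 + s) = 429 + 3*s)
6029/m(109) + 30290/((-2)⁴) = 6029/(429 + 3*109) + 30290/((-2)⁴) = 6029/(429 + 327) + 30290/16 = 6029/756 + 30290*(1/16) = 6029*(1/756) + 15145/8 = 6029/756 + 15145/8 = 2874463/1512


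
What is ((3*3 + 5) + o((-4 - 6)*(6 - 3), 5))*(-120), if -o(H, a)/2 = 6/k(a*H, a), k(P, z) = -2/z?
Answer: -5280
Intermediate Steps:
o(H, a) = 6*a (o(H, a) = -12/((-2/a)) = -12*(-a/2) = -(-6)*a = 6*a)
((3*3 + 5) + o((-4 - 6)*(6 - 3), 5))*(-120) = ((3*3 + 5) + 6*5)*(-120) = ((9 + 5) + 30)*(-120) = (14 + 30)*(-120) = 44*(-120) = -5280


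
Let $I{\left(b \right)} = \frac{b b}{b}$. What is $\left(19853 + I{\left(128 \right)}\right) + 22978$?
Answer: $42959$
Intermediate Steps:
$I{\left(b \right)} = b$ ($I{\left(b \right)} = \frac{b^{2}}{b} = b$)
$\left(19853 + I{\left(128 \right)}\right) + 22978 = \left(19853 + 128\right) + 22978 = 19981 + 22978 = 42959$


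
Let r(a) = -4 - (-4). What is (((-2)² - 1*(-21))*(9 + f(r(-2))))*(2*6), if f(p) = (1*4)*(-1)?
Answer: 1500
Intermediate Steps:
r(a) = 0 (r(a) = -4 - 1*(-4) = -4 + 4 = 0)
f(p) = -4 (f(p) = 4*(-1) = -4)
(((-2)² - 1*(-21))*(9 + f(r(-2))))*(2*6) = (((-2)² - 1*(-21))*(9 - 4))*(2*6) = ((4 + 21)*5)*12 = (25*5)*12 = 125*12 = 1500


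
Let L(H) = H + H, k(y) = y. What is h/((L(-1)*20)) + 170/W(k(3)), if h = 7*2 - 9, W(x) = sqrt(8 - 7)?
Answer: 1359/8 ≈ 169.88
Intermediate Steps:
W(x) = 1 (W(x) = sqrt(1) = 1)
L(H) = 2*H
h = 5 (h = 14 - 9 = 5)
h/((L(-1)*20)) + 170/W(k(3)) = 5/(((2*(-1))*20)) + 170/1 = 5/((-2*20)) + 170*1 = 5/(-40) + 170 = 5*(-1/40) + 170 = -1/8 + 170 = 1359/8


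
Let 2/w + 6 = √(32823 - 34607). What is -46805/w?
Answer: 140415 - 46805*I*√446 ≈ 1.4042e+5 - 9.8846e+5*I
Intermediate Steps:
w = 2/(-6 + 2*I*√446) (w = 2/(-6 + √(32823 - 34607)) = 2/(-6 + √(-1784)) = 2/(-6 + 2*I*√446) ≈ -0.0065934 - 0.046415*I)
-46805/w = -46805/(-3/455 - I*√446/455)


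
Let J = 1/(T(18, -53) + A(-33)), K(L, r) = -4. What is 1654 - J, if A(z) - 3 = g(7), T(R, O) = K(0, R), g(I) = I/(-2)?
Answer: 14888/9 ≈ 1654.2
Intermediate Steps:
g(I) = -I/2 (g(I) = I*(-½) = -I/2)
T(R, O) = -4
A(z) = -½ (A(z) = 3 - ½*7 = 3 - 7/2 = -½)
J = -2/9 (J = 1/(-4 - ½) = 1/(-9/2) = -2/9 ≈ -0.22222)
1654 - J = 1654 - 1*(-2/9) = 1654 + 2/9 = 14888/9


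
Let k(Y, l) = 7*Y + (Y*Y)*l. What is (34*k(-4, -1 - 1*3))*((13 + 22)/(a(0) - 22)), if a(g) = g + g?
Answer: 54740/11 ≈ 4976.4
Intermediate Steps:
a(g) = 2*g
k(Y, l) = 7*Y + l*Y**2 (k(Y, l) = 7*Y + Y**2*l = 7*Y + l*Y**2)
(34*k(-4, -1 - 1*3))*((13 + 22)/(a(0) - 22)) = (34*(-4*(7 - 4*(-1 - 1*3))))*((13 + 22)/(2*0 - 22)) = (34*(-4*(7 - 4*(-1 - 3))))*(35/(0 - 22)) = (34*(-4*(7 - 4*(-4))))*(35/(-22)) = (34*(-4*(7 + 16)))*(35*(-1/22)) = (34*(-4*23))*(-35/22) = (34*(-92))*(-35/22) = -3128*(-35/22) = 54740/11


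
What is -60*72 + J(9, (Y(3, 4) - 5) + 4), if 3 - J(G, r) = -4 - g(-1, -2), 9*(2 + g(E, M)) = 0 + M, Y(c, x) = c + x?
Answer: -38837/9 ≈ -4315.2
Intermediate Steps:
g(E, M) = -2 + M/9 (g(E, M) = -2 + (0 + M)/9 = -2 + M/9)
J(G, r) = 43/9 (J(G, r) = 3 - (-4 - (-2 + (⅑)*(-2))) = 3 - (-4 - (-2 - 2/9)) = 3 - (-4 - 1*(-20/9)) = 3 - (-4 + 20/9) = 3 - 1*(-16/9) = 3 + 16/9 = 43/9)
-60*72 + J(9, (Y(3, 4) - 5) + 4) = -60*72 + 43/9 = -4320 + 43/9 = -38837/9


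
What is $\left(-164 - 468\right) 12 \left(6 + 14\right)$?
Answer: $-151680$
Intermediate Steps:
$\left(-164 - 468\right) 12 \left(6 + 14\right) = - 632 \cdot 12 \cdot 20 = \left(-632\right) 240 = -151680$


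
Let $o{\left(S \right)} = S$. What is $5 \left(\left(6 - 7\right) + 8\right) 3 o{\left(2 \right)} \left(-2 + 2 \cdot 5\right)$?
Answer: $1680$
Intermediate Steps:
$5 \left(\left(6 - 7\right) + 8\right) 3 o{\left(2 \right)} \left(-2 + 2 \cdot 5\right) = 5 \left(\left(6 - 7\right) + 8\right) 3 \cdot 2 \left(-2 + 2 \cdot 5\right) = 5 \left(-1 + 8\right) 6 \left(-2 + 10\right) = 5 \cdot 7 \cdot 6 \cdot 8 = 35 \cdot 48 = 1680$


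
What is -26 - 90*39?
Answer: -3536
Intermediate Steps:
-26 - 90*39 = -26 - 3510 = -3536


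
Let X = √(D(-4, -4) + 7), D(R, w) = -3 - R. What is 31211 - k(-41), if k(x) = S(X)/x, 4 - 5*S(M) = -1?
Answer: 1279652/41 ≈ 31211.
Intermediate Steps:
X = 2*√2 (X = √((-3 - 1*(-4)) + 7) = √((-3 + 4) + 7) = √(1 + 7) = √8 = 2*√2 ≈ 2.8284)
S(M) = 1 (S(M) = ⅘ - ⅕*(-1) = ⅘ + ⅕ = 1)
k(x) = 1/x
31211 - k(-41) = 31211 - 1/(-41) = 31211 - 1*(-1/41) = 31211 + 1/41 = 1279652/41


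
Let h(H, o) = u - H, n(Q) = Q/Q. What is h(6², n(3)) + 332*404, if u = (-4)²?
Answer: 134108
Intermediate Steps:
u = 16
n(Q) = 1
h(H, o) = 16 - H
h(6², n(3)) + 332*404 = (16 - 1*6²) + 332*404 = (16 - 1*36) + 134128 = (16 - 36) + 134128 = -20 + 134128 = 134108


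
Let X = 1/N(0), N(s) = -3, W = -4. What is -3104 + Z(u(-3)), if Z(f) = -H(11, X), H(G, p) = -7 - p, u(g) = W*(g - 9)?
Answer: -9292/3 ≈ -3097.3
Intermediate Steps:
u(g) = 36 - 4*g (u(g) = -4*(g - 9) = -4*(-9 + g) = 36 - 4*g)
X = -⅓ (X = 1/(-3) = 1*(-⅓) = -⅓ ≈ -0.33333)
Z(f) = 20/3 (Z(f) = -(-7 - 1*(-⅓)) = -(-7 + ⅓) = -1*(-20/3) = 20/3)
-3104 + Z(u(-3)) = -3104 + 20/3 = -9292/3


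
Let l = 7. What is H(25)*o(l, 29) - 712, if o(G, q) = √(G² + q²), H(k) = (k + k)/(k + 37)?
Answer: -712 + 25*√890/31 ≈ -687.94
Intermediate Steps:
H(k) = 2*k/(37 + k) (H(k) = (2*k)/(37 + k) = 2*k/(37 + k))
H(25)*o(l, 29) - 712 = (2*25/(37 + 25))*√(7² + 29²) - 712 = (2*25/62)*√(49 + 841) - 712 = (2*25*(1/62))*√890 - 712 = 25*√890/31 - 712 = -712 + 25*√890/31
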